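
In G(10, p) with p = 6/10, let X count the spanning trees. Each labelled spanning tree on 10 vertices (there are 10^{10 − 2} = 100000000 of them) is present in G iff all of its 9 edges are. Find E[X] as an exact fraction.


K_10 has 10^{10 − 2} = 100000000 labelled spanning trees.
For each such spanning tree H, let X_H = 1 if all 9 edges of H are present in G. Then P[X_H = 1] = p^{9} = (3/5)^{9} = 19683/1953125.
Summing the indicators: E[X] = Σ_H E[X_H] = 100000000 · p^{9} = 100000000 · 19683/1953125 = 5038848/5.
Numerically: E[X] ≈ 1.01e+06.

E[X] = 100000000 · (3/5)^{9} = 5038848/5 ≈ 1.01e+06.


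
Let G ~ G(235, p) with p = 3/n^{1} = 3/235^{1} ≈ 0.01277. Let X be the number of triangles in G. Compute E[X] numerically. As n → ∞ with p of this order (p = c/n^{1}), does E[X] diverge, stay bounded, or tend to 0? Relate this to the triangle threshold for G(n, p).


Number of potential triangles: C(235, 3) = 2135445.
Each occurs with probability p³ ≈ (0.01277)³ ≈ 2.080464e-06.
By linearity: E[X] = C(235, 3)·p³ ≈ 2135445 · 2.080464e-06 ≈ 4.4427.
Here α = 1, so p = 3/n is exactly at the triangle threshold p ~ 1/n. Asymptotically E[X] → c³/6 = 3³/6 = 9/2 ≈ 4.5000, a bounded constant. In this regime the triangle count is asymptotically Poisson(c³/6).

E[X] ≈ 4.4427; in regime p = Θ(1/n^{1}) E[X] stays bounded (at the triangle threshold p ~ 1/n).


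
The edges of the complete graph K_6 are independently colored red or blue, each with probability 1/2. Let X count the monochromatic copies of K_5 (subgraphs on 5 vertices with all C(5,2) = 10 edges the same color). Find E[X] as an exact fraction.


Let X = Σ_S X_S over the C(6, 5) = 6 subsets S of size 5, where X_S = 1 if the K_5 on S is monochromatic.
For a fixed S, the K_5 on S has C(5, 2) = 10 edges. P[all 10 edges red] = (1/2)^10, and likewise for blue, so P[monochromatic] = 2·(1/2)^10 = 2^{1 − 10} = 1/512.
Summing: E[X] = C(6, 5) · 2^{1 − 10} = 6 · 1/512 = 3/256.
Numerically: E[X] ≈ 0.011719.

E[X] = C(6,5)·2^(1−C(5,2)) = 3/256 ≈ 0.011719.


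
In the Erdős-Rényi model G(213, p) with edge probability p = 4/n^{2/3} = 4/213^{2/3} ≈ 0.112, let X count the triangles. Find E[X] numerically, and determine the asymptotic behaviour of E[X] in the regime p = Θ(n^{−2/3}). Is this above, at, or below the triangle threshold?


Number of potential triangles: C(213, 3) = 1587986.
Each occurs with probability p³ ≈ (0.112)³ ≈ 1.41065e-03.
By linearity: E[X] = C(213, 3)·p³ ≈ 1587986 · 1.41065e-03 ≈ 2240.100.
Since α = 2/3 < 1, p = c/n^{2/3} ≫ 1/n is above the triangle threshold p ~ 1/n. Asymptotically E[X] ~ (c³/6)·n^{3(1−α)} = (4³/6)·n^{1} → ∞; triangles are abundant w.h.p.

E[X] ≈ 2240.100; in regime p = Θ(1/n^{2/3}) E[X] diverges (above the triangle threshold p ~ 1/n).


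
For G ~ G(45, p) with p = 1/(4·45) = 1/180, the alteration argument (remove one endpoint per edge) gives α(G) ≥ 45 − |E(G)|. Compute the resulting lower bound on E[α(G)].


E[|E(G)|] = C(45, 2)·p = 990 · (1/180) = 11/2.
E[α(G)] ≥ n − E[|E(G)|] = 45 − 11/2 = 79/2.
Numerically: ≈ 39.5000.
(This is only a lower bound; the true E[α(G)] may be larger.)

E[α(G)] ≥ 79/2 ≈ 39.5000.


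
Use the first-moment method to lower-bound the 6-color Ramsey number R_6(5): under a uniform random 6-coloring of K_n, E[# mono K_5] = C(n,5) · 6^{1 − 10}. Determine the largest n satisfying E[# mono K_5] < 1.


We need C(n, 5) · 6^{1 − 10} < 1, i.e. C(n, 5) < 6^{10 − 1} = 10077696.
Check values of n near the boundary:
  n = 63: C(63, 5) = 7028847; 7028847 < 10077696? YES
  n = 64: C(64, 5) = 7624512; 7624512 < 10077696? YES
  n = 65: C(65, 5) = 8259888; 8259888 < 10077696? YES
  n = 66: C(66, 5) = 8936928; 8936928 < 10077696? YES
  n = 67: C(67, 5) = 9657648; 9657648 < 10077696? YES
  n = 68: C(68, 5) = 10424128; 10424128 < 10077696? NO
  n = 69: C(69, 5) = 11238513; 11238513 < 10077696? NO
  n = 70: C(70, 5) = 12103014; 12103014 < 10077696? NO
The largest n with C(n, 5) < 10077696 is n = 67 (where E[X] = 67067/69984 ≈ 0.958319). Hence R_6(5) > 67, i.e. R_6(5) ≥ 68.

Largest n = 67; hence R_6(5) > 67.


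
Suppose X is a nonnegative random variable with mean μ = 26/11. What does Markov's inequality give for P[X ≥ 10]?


μ = E[X] = 26/11, a = 10.
Markov: P[X ≥ 10] ≤ μ/a = (26/11)/10 = 13/55.
Numerically: ≈ 0.2364.
(Since a = 10 > μ = 2.3636, the bound 13/55 is < 1 and informative.)

P[X ≥ 10] ≤ 13/55 ≈ 0.2364.


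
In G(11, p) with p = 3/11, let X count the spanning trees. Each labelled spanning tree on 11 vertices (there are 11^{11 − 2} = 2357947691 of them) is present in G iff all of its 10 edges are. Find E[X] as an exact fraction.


K_11 has 11^{11 − 2} = 2357947691 labelled spanning trees.
For each such spanning tree H, let X_H = 1 if all 10 edges of H are present in G. Then P[X_H = 1] = p^{10} = (3/11)^{10} = 59049/25937424601.
By linearity: E[X] = Σ_H E[X_H] = 2357947691 · p^{10} = 2357947691 · 59049/25937424601 = 59049/11.
Numerically: E[X] ≈ 5368.

E[X] = 2357947691 · (3/11)^{10} = 59049/11 ≈ 5368.


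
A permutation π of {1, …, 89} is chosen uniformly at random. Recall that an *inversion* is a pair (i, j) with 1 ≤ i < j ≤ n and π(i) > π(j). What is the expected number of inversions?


Write X = Σ X_I over the C(89, 2) = 3916 pairs i < j, with X_I the indicator of one inversion.
There are 3916 indicators.
For each fixed pair i < j, the values π(i) and π(j) are two distinct elements of {1, …, 89} in uniformly random order; by symmetry P[π(i) > π(j)] = 1/2.
By linearity: E[X] = 3916 · (1/2) = C(89, 2) · (1/2) = 3916/2 = 1958 ≈ 1958.000000.

E[X] = 1958 = 1958.000000.


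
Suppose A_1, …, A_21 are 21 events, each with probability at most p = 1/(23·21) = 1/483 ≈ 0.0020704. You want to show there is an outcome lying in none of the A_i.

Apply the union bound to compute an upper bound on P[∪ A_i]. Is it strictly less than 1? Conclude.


Union bound: P[∪_{i=1}^{21} A_i] ≤ Σ_i P[A_i] ≤ 21·p = 21·(1/483) = 1/23.
Numerically: 1/23 ≈ 0.0434783.
Is 1/23 < 1? YES.
Since P[∪ A_i] ≤ 1/23 < 1, the complement has P[∩ A_i^c] ≥ 1 − 1/23 = 22/23 > 0, so some outcome avoids every A_i.

21·p = 1/23 ≈ 0.0434783; existence CERTIFIED by the union bound.


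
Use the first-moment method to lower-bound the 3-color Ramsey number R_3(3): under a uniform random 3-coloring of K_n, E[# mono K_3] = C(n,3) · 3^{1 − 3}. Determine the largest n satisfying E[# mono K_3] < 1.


We need C(n, 3) · 3^{1 − 3} < 1, i.e. C(n, 3) < 3^{3 − 1} = 9.
Check values of n near the boundary:
  n = 3: C(3, 3) = 1; 1 < 9? YES
  n = 4: C(4, 3) = 4; 4 < 9? YES
  n = 5: C(5, 3) = 10; 10 < 9? NO
  n = 6: C(6, 3) = 20; 20 < 9? NO
The largest n with C(n, 3) < 9 is n = 4 (where E[X] = 4/9 ≈ 0.444). Hence R_3(3) > 4, i.e. R_3(3) ≥ 5.

Largest n = 4; hence R_3(3) > 4.


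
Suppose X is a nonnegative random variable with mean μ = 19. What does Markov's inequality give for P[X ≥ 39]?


μ = E[X] = 19, a = 39.
Markov: P[X ≥ 39] ≤ μ/a = (19)/39 = 19/39.
Numerically: ≈ 0.48718.
(Since a = 39 > μ = 19.00000, the bound 19/39 is < 1 and informative.)

P[X ≥ 39] ≤ 19/39 ≈ 0.48718.


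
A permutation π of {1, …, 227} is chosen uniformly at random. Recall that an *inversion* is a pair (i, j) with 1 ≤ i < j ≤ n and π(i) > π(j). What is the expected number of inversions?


Write X = Σ X_I over the C(227, 2) = 25651 pairs i < j, with X_I the indicator of one inversion.
There are 25651 indicators.
For each fixed pair i < j, the values π(i) and π(j) are two distinct elements of {1, …, 227} in uniformly random order; by symmetry P[π(i) > π(j)] = 1/2.
By linearity: E[X] = 25651 · (1/2) = C(227, 2) · (1/2) = 25651/2 = 25651/2 ≈ 12825.500.

E[X] = 25651/2 = 12825.500.


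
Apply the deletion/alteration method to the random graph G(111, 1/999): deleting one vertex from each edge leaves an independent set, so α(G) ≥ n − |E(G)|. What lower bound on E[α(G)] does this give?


E[|E(G)|] = C(111, 2)·p = 6105 · (1/999) = 55/9.
E[α(G)] ≥ n − E[|E(G)|] = 111 − 55/9 = 944/9.
Numerically: ≈ 104.8889.
(This is only a lower bound; the true E[α(G)] may be larger.)

E[α(G)] ≥ 944/9 ≈ 104.8889.


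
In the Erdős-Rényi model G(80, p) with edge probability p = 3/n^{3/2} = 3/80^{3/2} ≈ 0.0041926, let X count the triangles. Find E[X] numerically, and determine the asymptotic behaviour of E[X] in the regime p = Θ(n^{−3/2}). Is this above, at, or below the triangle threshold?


Number of potential triangles: C(80, 3) = 82160.
Each occurs with probability p³ ≈ (0.0041926)³ ≈ 7.3698530e-08.
By linearity: E[X] = C(80, 3)·p³ ≈ 82160 · 7.3698530e-08 ≈ 0.00606.
Since α = 3/2 > 1, p = c/n^{3/2} = o(1/n) is below the triangle threshold p ~ 1/n. Asymptotically E[X] ~ (c³/6)·n^{3(1−α)} = (3³/6)·n^{-1.5} → 0, so by Markov's inequality G has no triangles w.h.p.

E[X] ≈ 0.00606; in regime p = Θ(1/n^{3/2}) E[X] tends to 0 (below the triangle threshold p ~ 1/n).


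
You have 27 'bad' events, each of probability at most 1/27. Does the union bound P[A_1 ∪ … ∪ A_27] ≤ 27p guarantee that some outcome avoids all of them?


Union bound: P[∪_{i=1}^{27} A_i] ≤ Σ_i P[A_i] ≤ 27·p = 27·(1/27) = 1.
Numerically: 1 ≈ 1.0000.
Is 1 < 1? NO.
Since the bound 1 is ≥ 1, the union bound is uninformative here; it does NOT by itself certify existence.

27·p = 1 ≈ 1.0000; existence NOT certified by the union bound.


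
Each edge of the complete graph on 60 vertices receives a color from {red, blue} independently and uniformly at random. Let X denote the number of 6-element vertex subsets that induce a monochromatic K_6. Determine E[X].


Let X = Σ_S X_S over the C(60, 6) = 50063860 subsets S of size 6, where X_S = 1 if the K_6 on S is monochromatic.
For a fixed S, the K_6 on S has C(6, 2) = 15 edges. P[all 15 edges red] = (1/2)^15, and likewise for blue, so P[monochromatic] = 2·(1/2)^15 = 2^{1 − 15} = 1/16384.
By linearity of expectation: E[X] = C(60, 6) · 2^{1 − 15} = 50063860 · 1/16384 = 12515965/4096.
Numerically: E[X] ≈ 3055.656.

E[X] = C(60,6)·2^(1−C(6,2)) = 12515965/4096 ≈ 3055.656.


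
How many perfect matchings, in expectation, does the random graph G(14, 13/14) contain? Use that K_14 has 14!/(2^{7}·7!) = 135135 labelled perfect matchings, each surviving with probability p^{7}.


K_14 has 14!/(2^{7}·7!) = 135135 labelled perfect matchings.
For each such perfect matching H, let X_H = 1 if all 7 edges of H are present in G. Then P[X_H = 1] = p^{7} = (13/14)^{7} = 62748517/105413504.
By linearity: E[X] = Σ_H E[X_H] = 135135 · p^{7} = 135135 · 62748517/105413504 = 1211360120685/15059072.
Numerically: E[X] ≈ 8.044e+04.

E[X] = 135135 · (13/14)^{7} = 1211360120685/15059072 ≈ 8.044e+04.


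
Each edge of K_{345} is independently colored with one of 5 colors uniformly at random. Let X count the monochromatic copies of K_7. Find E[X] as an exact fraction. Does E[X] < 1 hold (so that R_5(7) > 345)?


E[X] = C(345, 7) · 5^{1 − 21} = 108567596033820 · 5^{−20} = 108567596033820/95367431640625.
As a reduced fraction: E[X] = 21713519206764/19073486328125 ≈ 1.138414.
Is E[X] < 1? NO.
Since E[X] ≥ 1, the first-moment bound is inconclusive at n = 345; it does NOT by itself certify R_5(7) > 345.

E[X] = 21713519206764/19073486328125 ≈ 1.138414; E[X] ≥ 1; first-moment method inconclusive here.


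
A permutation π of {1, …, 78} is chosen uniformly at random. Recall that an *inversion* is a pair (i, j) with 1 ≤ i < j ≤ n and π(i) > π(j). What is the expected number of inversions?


Write X = Σ X_I over the C(78, 2) = 3003 pairs i < j, with X_I the indicator of one inversion.
There are 3003 indicators.
For each fixed pair i < j, the values π(i) and π(j) are two distinct elements of {1, …, 78} in uniformly random order; by symmetry P[π(i) > π(j)] = 1/2.
By linearity: E[X] = 3003 · (1/2) = C(78, 2) · (1/2) = 3003/2 = 3003/2 ≈ 1501.500000.

E[X] = 3003/2 = 1501.500000.


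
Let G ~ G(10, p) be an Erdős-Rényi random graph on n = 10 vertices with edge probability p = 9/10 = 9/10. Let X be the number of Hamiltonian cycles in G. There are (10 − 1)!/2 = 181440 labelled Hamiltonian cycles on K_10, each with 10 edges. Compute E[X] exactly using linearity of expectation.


K_10 has (10 − 1)!/2 = 181440 labelled Hamiltonian cycles.
For each such Hamiltonian cycle H, let X_H = 1 if all 10 edges of H are present in G. Then P[X_H = 1] = p^{10} = (9/10)^{10} = 3486784401/10000000000.
Summing the indicators: E[X] = Σ_H E[X_H] = 181440 · p^{10} = 181440 · 3486784401/10000000000 = 1977006755367/31250000.
Numerically: E[X] ≈ 63264.

E[X] = 181440 · (9/10)^{10} = 1977006755367/31250000 ≈ 63264.


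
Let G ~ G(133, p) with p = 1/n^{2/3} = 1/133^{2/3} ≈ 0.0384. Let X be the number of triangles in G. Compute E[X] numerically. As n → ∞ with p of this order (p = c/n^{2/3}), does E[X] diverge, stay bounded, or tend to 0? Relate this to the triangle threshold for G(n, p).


Number of potential triangles: C(133, 3) = 383306.
Each occurs with probability p³ ≈ (0.0384)³ ≈ 5.65323e-05.
By linearity: E[X] = C(133, 3)·p³ ≈ 383306 · 5.65323e-05 ≈ 21.669.
Since α = 2/3 < 1, p = c/n^{2/3} ≫ 1/n is above the triangle threshold p ~ 1/n. Asymptotically E[X] ~ (c³/6)·n^{3(1−α)} = (1³/6)·n^{1} → ∞; triangles are abundant w.h.p.

E[X] ≈ 21.669; in regime p = Θ(1/n^{2/3}) E[X] diverges (above the triangle threshold p ~ 1/n).


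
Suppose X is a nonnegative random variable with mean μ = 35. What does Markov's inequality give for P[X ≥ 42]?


μ = E[X] = 35, a = 42.
Markov: P[X ≥ 42] ≤ μ/a = (35)/42 = 5/6.
Numerically: ≈ 0.833333.
(Since a = 42 > μ = 35.000000, the bound 5/6 is < 1 and informative.)

P[X ≥ 42] ≤ 5/6 ≈ 0.833333.


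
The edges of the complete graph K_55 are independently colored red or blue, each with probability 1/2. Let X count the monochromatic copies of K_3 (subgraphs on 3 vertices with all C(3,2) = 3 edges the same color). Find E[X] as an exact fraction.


Let X = Σ_S X_S over the C(55, 3) = 26235 subsets S of size 3, where X_S = 1 if the K_3 on S is monochromatic.
For a fixed S, the K_3 on S has C(3, 2) = 3 edges. P[all 3 edges red] = (1/2)^3, and likewise for blue, so P[monochromatic] = 2·(1/2)^3 = 2^{1 − 3} = 1/4.
By linearity of expectation: E[X] = C(55, 3) · 2^{1 − 3} = 26235 · 1/4 = 26235/4.
Numerically: E[X] ≈ 6558.75000.

E[X] = C(55,3)·2^(1−C(3,2)) = 26235/4 ≈ 6558.75000.


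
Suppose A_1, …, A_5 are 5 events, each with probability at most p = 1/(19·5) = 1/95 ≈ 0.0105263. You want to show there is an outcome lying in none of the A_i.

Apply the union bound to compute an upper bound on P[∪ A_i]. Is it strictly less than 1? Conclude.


Union bound: P[∪_{i=1}^{5} A_i] ≤ Σ_i P[A_i] ≤ 5·p = 5·(1/95) = 1/19.
Numerically: 1/19 ≈ 0.0526316.
Is 1/19 < 1? YES.
Since P[∪ A_i] ≤ 1/19 < 1, the complement has P[∩ A_i^c] ≥ 1 − 1/19 = 18/19 > 0, so some outcome avoids every A_i.

5·p = 1/19 ≈ 0.0526316; existence CERTIFIED by the union bound.


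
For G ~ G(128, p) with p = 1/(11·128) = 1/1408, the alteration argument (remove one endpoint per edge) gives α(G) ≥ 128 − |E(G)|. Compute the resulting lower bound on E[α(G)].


E[|E(G)|] = C(128, 2)·p = 8128 · (1/1408) = 127/22.
E[α(G)] ≥ n − E[|E(G)|] = 128 − 127/22 = 2689/22.
Numerically: ≈ 122.227.
(This is only a lower bound; the true E[α(G)] may be larger.)

E[α(G)] ≥ 2689/22 ≈ 122.227.


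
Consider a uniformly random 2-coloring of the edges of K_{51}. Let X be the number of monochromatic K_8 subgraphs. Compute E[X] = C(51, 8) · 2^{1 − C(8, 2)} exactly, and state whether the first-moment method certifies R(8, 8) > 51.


E[X] = C(51, 8) · 2^{1 − 28} = 636763050 · 2^{−27} = 636763050/134217728.
As a reduced fraction: E[X] = 318381525/67108864 ≈ 4.7442544.
Is E[X] < 1? NO.
Since E[X] ≥ 1, the first-moment bound is inconclusive at n = 51; it does NOT by itself certify R(8, 8) > 51.

E[X] = 318381525/67108864 ≈ 4.7442544; E[X] ≥ 1; first-moment method inconclusive here.


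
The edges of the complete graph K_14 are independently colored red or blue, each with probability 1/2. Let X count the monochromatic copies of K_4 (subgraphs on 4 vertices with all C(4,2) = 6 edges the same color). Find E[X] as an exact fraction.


Let X = Σ_S X_S over the C(14, 4) = 1001 subsets S of size 4, where X_S = 1 if the K_4 on S is monochromatic.
For a fixed S, the K_4 on S has C(4, 2) = 6 edges. P[all 6 edges red] = (1/2)^6, and likewise for blue, so P[monochromatic] = 2·(1/2)^6 = 2^{1 − 6} = 1/32.
Summing: E[X] = C(14, 4) · 2^{1 − 6} = 1001 · 1/32 = 1001/32.
Numerically: E[X] ≈ 31.28125.

E[X] = C(14,4)·2^(1−C(4,2)) = 1001/32 ≈ 31.28125.


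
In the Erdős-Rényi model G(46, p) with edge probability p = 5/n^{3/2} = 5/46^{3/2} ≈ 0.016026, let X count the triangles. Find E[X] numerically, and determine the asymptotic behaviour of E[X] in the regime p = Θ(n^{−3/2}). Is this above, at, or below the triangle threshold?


Number of potential triangles: C(46, 3) = 15180.
Each occurs with probability p³ ≈ (0.016026)³ ≈ 4.1162313e-06.
By linearity: E[X] = C(46, 3)·p³ ≈ 15180 · 4.1162313e-06 ≈ 0.06248.
Since α = 3/2 > 1, p = c/n^{3/2} = o(1/n) is below the triangle threshold p ~ 1/n. Asymptotically E[X] ~ (c³/6)·n^{3(1−α)} = (5³/6)·n^{-1.5} → 0, so by Markov's inequality G has no triangles w.h.p.

E[X] ≈ 0.06248; in regime p = Θ(1/n^{3/2}) E[X] tends to 0 (below the triangle threshold p ~ 1/n).


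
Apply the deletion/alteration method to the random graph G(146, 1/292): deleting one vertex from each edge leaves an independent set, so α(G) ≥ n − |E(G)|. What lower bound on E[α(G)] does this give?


E[|E(G)|] = C(146, 2)·p = 10585 · (1/292) = 145/4.
E[α(G)] ≥ n − E[|E(G)|] = 146 − 145/4 = 439/4.
Numerically: ≈ 109.750000.
(This is only a lower bound; the true E[α(G)] may be larger.)

E[α(G)] ≥ 439/4 ≈ 109.750000.


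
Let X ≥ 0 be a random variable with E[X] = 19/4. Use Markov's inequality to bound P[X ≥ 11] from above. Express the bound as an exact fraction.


μ = E[X] = 19/4, a = 11.
Markov: P[X ≥ 11] ≤ μ/a = (19/4)/11 = 19/44.
Numerically: ≈ 0.432.
(Since a = 11 > μ = 4.750, the bound 19/44 is < 1 and informative.)

P[X ≥ 11] ≤ 19/44 ≈ 0.432.


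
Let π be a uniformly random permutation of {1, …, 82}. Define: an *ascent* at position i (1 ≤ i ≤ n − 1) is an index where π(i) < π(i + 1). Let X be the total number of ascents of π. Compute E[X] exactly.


Write X = Σ X_I over i = 1, …, 81, with X_I the indicator of one ascent.
There are 81 indicators.
For each fixed i, the pair (π(i), π(i+1)) is a uniformly random ordered pair of distinct values from {1, …, 82}; by symmetry P[π(i) < π(i+1)] = 1/2.
By linearity: E[X] = 81 · (1/2) = (82 − 1) · (1/2) = 81/2 ≈ 40.5000.

E[X] = 81/2 = 40.5000.


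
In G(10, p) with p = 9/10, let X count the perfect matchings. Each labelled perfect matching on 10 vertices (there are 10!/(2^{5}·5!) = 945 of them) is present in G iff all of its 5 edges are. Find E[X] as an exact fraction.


K_10 has 10!/(2^{5}·5!) = 945 labelled perfect matchings.
For each such perfect matching H, let X_H = 1 if all 5 edges of H are present in G. Then P[X_H = 1] = p^{5} = (9/10)^{5} = 59049/100000.
Summing the indicators: E[X] = Σ_H E[X_H] = 945 · p^{5} = 945 · 59049/100000 = 11160261/20000.
Numerically: E[X] ≈ 558.01.

E[X] = 945 · (9/10)^{5} = 11160261/20000 ≈ 558.01.


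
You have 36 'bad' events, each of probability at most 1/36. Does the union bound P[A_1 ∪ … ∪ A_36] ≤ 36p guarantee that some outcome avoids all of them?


Union bound: P[∪_{i=1}^{36} A_i] ≤ Σ_i P[A_i] ≤ 36·p = 36·(1/36) = 1.
Numerically: 1 ≈ 1.000.
Is 1 < 1? NO.
Since the bound 1 is ≥ 1, the union bound is uninformative here; it does NOT by itself certify existence.

36·p = 1 ≈ 1.000; existence NOT certified by the union bound.


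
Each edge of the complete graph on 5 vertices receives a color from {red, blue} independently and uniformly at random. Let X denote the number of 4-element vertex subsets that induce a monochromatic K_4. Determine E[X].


Let X = Σ_S X_S over the C(5, 4) = 5 subsets S of size 4, where X_S = 1 if the K_4 on S is monochromatic.
For a fixed S, the K_4 on S has C(4, 2) = 6 edges. P[all 6 edges red] = (1/2)^6, and likewise for blue, so P[monochromatic] = 2·(1/2)^6 = 2^{1 − 6} = 1/32.
By linearity: E[X] = C(5, 4) · 2^{1 − 6} = 5 · 1/32 = 5/32.
Numerically: E[X] ≈ 0.15625.

E[X] = C(5,4)·2^(1−C(4,2)) = 5/32 ≈ 0.15625.


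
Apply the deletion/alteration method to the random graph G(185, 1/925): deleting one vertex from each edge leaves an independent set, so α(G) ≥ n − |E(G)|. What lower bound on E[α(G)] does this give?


E[|E(G)|] = C(185, 2)·p = 17020 · (1/925) = 92/5.
E[α(G)] ≥ n − E[|E(G)|] = 185 − 92/5 = 833/5.
Numerically: ≈ 166.600.
(This is only a lower bound; the true E[α(G)] may be larger.)

E[α(G)] ≥ 833/5 ≈ 166.600.


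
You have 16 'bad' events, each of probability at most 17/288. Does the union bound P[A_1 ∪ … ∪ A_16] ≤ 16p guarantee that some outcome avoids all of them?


Union bound: P[∪_{i=1}^{16} A_i] ≤ Σ_i P[A_i] ≤ 16·p = 16·(17/288) = 17/18.
Numerically: 17/18 ≈ 0.944.
Is 17/18 < 1? YES.
Since P[∪ A_i] ≤ 17/18 < 1, the complement has P[∩ A_i^c] ≥ 1 − 17/18 = 1/18 > 0, so some outcome avoids every A_i.

16·p = 17/18 ≈ 0.944; existence CERTIFIED by the union bound.


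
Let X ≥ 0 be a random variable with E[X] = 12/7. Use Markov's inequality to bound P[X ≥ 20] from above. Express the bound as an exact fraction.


μ = E[X] = 12/7, a = 20.
Markov: P[X ≥ 20] ≤ μ/a = (12/7)/20 = 3/35.
Numerically: ≈ 0.08571.
(Since a = 20 > μ = 1.71429, the bound 3/35 is < 1 and informative.)

P[X ≥ 20] ≤ 3/35 ≈ 0.08571.


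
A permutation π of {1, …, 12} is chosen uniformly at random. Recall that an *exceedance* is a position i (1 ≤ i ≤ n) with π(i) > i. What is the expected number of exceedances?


Write X = Σ_{i=1}^{12} X_i, where X_i = 1_{π(i) > i}.
For each fixed i, π(i) is uniform over {1, …, 12} (marginal of a uniform permutation), so P[π(i) > i] = (n − i)/n. Summing: Σ_{i=1}^{12} (n − i)/n = (0 + 1 + … + 11)/12 = 12(12 − 1)/(2·12) = (12 − 1)/2.
Hence E[X] = Σ_{i=1}^{12} (12 − i)/12 = 11/2 ≈ 5.500000.

E[X] = 11/2 = 5.500000.


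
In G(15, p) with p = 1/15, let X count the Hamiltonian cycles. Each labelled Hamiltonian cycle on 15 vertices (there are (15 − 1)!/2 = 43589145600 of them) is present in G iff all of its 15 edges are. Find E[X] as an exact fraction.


K_15 has (15 − 1)!/2 = 43589145600 labelled Hamiltonian cycles.
For each such Hamiltonian cycle H, let X_H = 1 if all 15 edges of H are present in G. Then P[X_H = 1] = p^{15} = (1/15)^{15} = 1/437893890380859375.
By linearity: E[X] = Σ_H E[X_H] = 43589145600 · p^{15} = 43589145600 · 1/437893890380859375 = 7175168/72081298828125.
Numerically: E[X] ≈ 9.95427e-08.

E[X] = 43589145600 · (1/15)^{15} = 7175168/72081298828125 ≈ 9.95427e-08.


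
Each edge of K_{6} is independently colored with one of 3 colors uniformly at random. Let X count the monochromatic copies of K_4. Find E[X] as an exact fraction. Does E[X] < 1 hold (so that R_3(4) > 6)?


E[X] = C(6, 4) · 3^{1 − 6} = 15 · 3^{−5} = 15/243.
As a reduced fraction: E[X] = 5/81 ≈ 0.061728.
Is E[X] < 1? YES.
Since E[X] < 1, there exists a 3-coloring of K_{6} with no monochromatic K_4; hence R_3(4) > 6.

E[X] = 5/81 ≈ 0.061728; E[X] < 1, so R_3(4) > 6.


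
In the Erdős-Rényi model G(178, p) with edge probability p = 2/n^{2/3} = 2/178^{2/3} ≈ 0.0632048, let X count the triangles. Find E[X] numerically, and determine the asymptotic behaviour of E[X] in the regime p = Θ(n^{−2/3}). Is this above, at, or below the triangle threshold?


Number of potential triangles: C(178, 3) = 924176.
Each occurs with probability p³ ≈ (0.0632048)³ ≈ 2.52493372e-04.
By linearity: E[X] = C(178, 3)·p³ ≈ 924176 · 2.52493372e-04 ≈ 233.348315.
Since α = 2/3 < 1, p = c/n^{2/3} ≫ 1/n is above the triangle threshold p ~ 1/n. Asymptotically E[X] ~ (c³/6)·n^{3(1−α)} = (2³/6)·n^{1} → ∞; triangles are abundant w.h.p.

E[X] ≈ 233.348315; in regime p = Θ(1/n^{2/3}) E[X] diverges (above the triangle threshold p ~ 1/n).


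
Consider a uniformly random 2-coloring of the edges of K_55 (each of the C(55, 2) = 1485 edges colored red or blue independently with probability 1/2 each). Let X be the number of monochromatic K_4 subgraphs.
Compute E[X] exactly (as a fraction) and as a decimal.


Let X = Σ_S X_S over the C(55, 4) = 341055 subsets S of size 4, where X_S = 1 if the K_4 on S is monochromatic.
For a fixed S, the K_4 on S has C(4, 2) = 6 edges. P[all 6 edges red] = (1/2)^6, and likewise for blue, so P[monochromatic] = 2·(1/2)^6 = 2^{1 − 6} = 1/32.
Summing: E[X] = C(55, 4) · 2^{1 − 6} = 341055 · 1/32 = 341055/32.
Numerically: E[X] ≈ 10657.969.

E[X] = C(55,4)·2^(1−C(4,2)) = 341055/32 ≈ 10657.969.


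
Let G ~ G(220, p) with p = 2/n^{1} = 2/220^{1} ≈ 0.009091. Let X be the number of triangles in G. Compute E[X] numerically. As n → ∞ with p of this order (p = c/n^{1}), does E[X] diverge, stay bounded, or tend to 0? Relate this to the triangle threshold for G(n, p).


Number of potential triangles: C(220, 3) = 1750540.
Each occurs with probability p³ ≈ (0.009091)³ ≈ 7.513148e-07.
By linearity: E[X] = C(220, 3)·p³ ≈ 1750540 · 7.513148e-07 ≈ 1.3152.
Here α = 1, so p = 2/n is exactly at the triangle threshold p ~ 1/n. Asymptotically E[X] → c³/6 = 2³/6 = 4/3 ≈ 1.3333, a bounded constant. In this regime the triangle count is asymptotically Poisson(c³/6).

E[X] ≈ 1.3152; in regime p = Θ(1/n^{1}) E[X] stays bounded (at the triangle threshold p ~ 1/n).


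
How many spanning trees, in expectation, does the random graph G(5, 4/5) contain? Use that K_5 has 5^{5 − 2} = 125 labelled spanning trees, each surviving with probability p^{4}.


K_5 has 5^{5 − 2} = 125 labelled spanning trees.
For each such spanning tree H, let X_H = 1 if all 4 edges of H are present in G. Then P[X_H = 1] = p^{4} = (4/5)^{4} = 256/625.
By linearity of expectation: E[X] = Σ_H E[X_H] = 125 · p^{4} = 125 · 256/625 = 256/5.
Numerically: E[X] ≈ 51.2.

E[X] = 125 · (4/5)^{4} = 256/5 ≈ 51.2.


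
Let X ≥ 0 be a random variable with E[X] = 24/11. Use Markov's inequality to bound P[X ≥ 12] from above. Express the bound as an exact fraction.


μ = E[X] = 24/11, a = 12.
Markov: P[X ≥ 12] ≤ μ/a = (24/11)/12 = 2/11.
Numerically: ≈ 0.182.
(Since a = 12 > μ = 2.182, the bound 2/11 is < 1 and informative.)

P[X ≥ 12] ≤ 2/11 ≈ 0.182.


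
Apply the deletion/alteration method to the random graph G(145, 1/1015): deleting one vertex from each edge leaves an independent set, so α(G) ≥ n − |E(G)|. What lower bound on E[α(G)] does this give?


E[|E(G)|] = C(145, 2)·p = 10440 · (1/1015) = 72/7.
E[α(G)] ≥ n − E[|E(G)|] = 145 − 72/7 = 943/7.
Numerically: ≈ 134.714286.
(This is only a lower bound; the true E[α(G)] may be larger.)

E[α(G)] ≥ 943/7 ≈ 134.714286.


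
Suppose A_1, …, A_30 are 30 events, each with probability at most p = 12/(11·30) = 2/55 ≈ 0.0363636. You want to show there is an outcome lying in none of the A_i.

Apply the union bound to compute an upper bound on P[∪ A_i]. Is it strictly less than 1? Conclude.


Union bound: P[∪_{i=1}^{30} A_i] ≤ Σ_i P[A_i] ≤ 30·p = 30·(2/55) = 12/11.
Numerically: 12/11 ≈ 1.0909091.
Is 12/11 < 1? NO.
Since the bound 12/11 is ≥ 1, the union bound is uninformative here; it does NOT by itself certify existence.

30·p = 12/11 ≈ 1.0909091; existence NOT certified by the union bound.


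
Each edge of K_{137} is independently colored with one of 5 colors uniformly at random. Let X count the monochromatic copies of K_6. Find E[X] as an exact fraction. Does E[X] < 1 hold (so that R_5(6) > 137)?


E[X] = C(137, 6) · 5^{1 − 15} = 8218472724 · 5^{−14} = 8218472724/6103515625.
As a reduced fraction: E[X] = 8218472724/6103515625 ≈ 1.34651.
Is E[X] < 1? NO.
Since E[X] ≥ 1, the first-moment bound is inconclusive at n = 137; it does NOT by itself certify R_5(6) > 137.

E[X] = 8218472724/6103515625 ≈ 1.34651; E[X] ≥ 1; first-moment method inconclusive here.


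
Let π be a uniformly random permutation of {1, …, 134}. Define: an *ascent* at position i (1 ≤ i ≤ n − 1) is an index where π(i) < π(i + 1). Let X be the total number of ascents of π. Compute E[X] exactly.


Write X = Σ X_I over i = 1, …, 133, with X_I the indicator of one ascent.
There are 133 indicators.
For each fixed i, the pair (π(i), π(i+1)) is a uniformly random ordered pair of distinct values from {1, …, 134}; by symmetry P[π(i) < π(i+1)] = 1/2.
By linearity: E[X] = 133 · (1/2) = (134 − 1) · (1/2) = 133/2 ≈ 66.500000.

E[X] = 133/2 = 66.500000.


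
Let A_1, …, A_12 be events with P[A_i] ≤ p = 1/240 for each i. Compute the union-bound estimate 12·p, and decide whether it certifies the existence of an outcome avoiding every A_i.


Union bound: P[∪_{i=1}^{12} A_i] ≤ Σ_i P[A_i] ≤ 12·p = 12·(1/240) = 1/20.
Numerically: 1/20 ≈ 0.0500000.
Is 1/20 < 1? YES.
Since P[∪ A_i] ≤ 1/20 < 1, the complement has P[∩ A_i^c] ≥ 1 − 1/20 = 19/20 > 0, so some outcome avoids every A_i.

12·p = 1/20 ≈ 0.0500000; existence CERTIFIED by the union bound.


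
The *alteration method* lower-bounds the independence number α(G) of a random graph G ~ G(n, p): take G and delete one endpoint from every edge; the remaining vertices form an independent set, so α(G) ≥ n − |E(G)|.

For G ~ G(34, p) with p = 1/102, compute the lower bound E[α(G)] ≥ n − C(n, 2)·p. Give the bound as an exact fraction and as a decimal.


E[|E(G)|] = C(34, 2)·p = 561 · (1/102) = 11/2.
E[α(G)] ≥ n − E[|E(G)|] = 34 − 11/2 = 57/2.
Numerically: ≈ 28.5000.
(This is only a lower bound; the true E[α(G)] may be larger.)

E[α(G)] ≥ 57/2 ≈ 28.5000.


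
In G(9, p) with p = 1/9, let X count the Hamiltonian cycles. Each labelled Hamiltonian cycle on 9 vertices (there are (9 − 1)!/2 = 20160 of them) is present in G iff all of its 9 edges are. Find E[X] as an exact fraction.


K_9 has (9 − 1)!/2 = 20160 labelled Hamiltonian cycles.
For each such Hamiltonian cycle H, let X_H = 1 if all 9 edges of H are present in G. Then P[X_H = 1] = p^{9} = (1/9)^{9} = 1/387420489.
By linearity of expectation: E[X] = Σ_H E[X_H] = 20160 · p^{9} = 20160 · 1/387420489 = 2240/43046721.
Numerically: E[X] ≈ 5.2e-05.

E[X] = 20160 · (1/9)^{9} = 2240/43046721 ≈ 5.2e-05.


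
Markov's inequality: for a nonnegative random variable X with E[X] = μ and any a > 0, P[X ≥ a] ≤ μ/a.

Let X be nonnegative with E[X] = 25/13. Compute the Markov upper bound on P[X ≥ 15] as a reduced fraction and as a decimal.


μ = E[X] = 25/13, a = 15.
Markov: P[X ≥ 15] ≤ μ/a = (25/13)/15 = 5/39.
Numerically: ≈ 0.128205.
(Since a = 15 > μ = 1.923077, the bound 5/39 is < 1 and informative.)

P[X ≥ 15] ≤ 5/39 ≈ 0.128205.


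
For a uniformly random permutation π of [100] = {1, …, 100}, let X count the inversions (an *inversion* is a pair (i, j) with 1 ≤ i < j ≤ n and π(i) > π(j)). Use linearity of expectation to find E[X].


Write X = Σ X_I over the C(100, 2) = 4950 pairs i < j, with X_I the indicator of one inversion.
There are 4950 indicators.
For each fixed pair i < j, the values π(i) and π(j) are two distinct elements of {1, …, 100} in uniformly random order; by symmetry P[π(i) > π(j)] = 1/2.
By linearity: E[X] = 4950 · (1/2) = C(100, 2) · (1/2) = 4950/2 = 2475 ≈ 2475.00000.

E[X] = 2475 = 2475.00000.


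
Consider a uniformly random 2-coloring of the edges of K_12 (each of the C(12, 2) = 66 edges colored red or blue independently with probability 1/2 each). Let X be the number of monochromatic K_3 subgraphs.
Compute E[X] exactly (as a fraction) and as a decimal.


Let X = Σ_S X_S over the C(12, 3) = 220 subsets S of size 3, where X_S = 1 if the K_3 on S is monochromatic.
For a fixed S, the K_3 on S has C(3, 2) = 3 edges. P[all 3 edges red] = (1/2)^3, and likewise for blue, so P[monochromatic] = 2·(1/2)^3 = 2^{1 − 3} = 1/4.
By linearity of expectation: E[X] = C(12, 3) · 2^{1 − 3} = 220 · 1/4 = 55.
Numerically: E[X] ≈ 55.0000.

E[X] = C(12,3)·2^(1−C(3,2)) = 55 ≈ 55.0000.


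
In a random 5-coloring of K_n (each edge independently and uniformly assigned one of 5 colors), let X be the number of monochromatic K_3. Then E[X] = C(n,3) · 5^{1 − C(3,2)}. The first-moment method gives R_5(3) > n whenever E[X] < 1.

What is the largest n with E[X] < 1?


We need C(n, 3) · 5^{1 − 3} < 1, i.e. C(n, 3) < 5^{3 − 1} = 25.
Check values of n near the boundary:
  n = 3: C(3, 3) = 1; 1 < 25? YES
  n = 4: C(4, 3) = 4; 4 < 25? YES
  n = 5: C(5, 3) = 10; 10 < 25? YES
  n = 6: C(6, 3) = 20; 20 < 25? YES
  n = 7: C(7, 3) = 35; 35 < 25? NO
The largest n with C(n, 3) < 25 is n = 6 (where E[X] = 4/5 ≈ 0.80000). Hence R_5(3) > 6, i.e. R_5(3) ≥ 7.

Largest n = 6; hence R_5(3) > 6.


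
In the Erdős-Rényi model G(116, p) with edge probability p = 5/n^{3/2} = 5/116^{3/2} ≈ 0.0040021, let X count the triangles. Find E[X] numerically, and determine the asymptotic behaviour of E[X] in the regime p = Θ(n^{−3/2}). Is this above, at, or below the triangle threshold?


Number of potential triangles: C(116, 3) = 253460.
Each occurs with probability p³ ≈ (0.0040021)³ ≈ 6.4098676e-08.
By linearity: E[X] = C(116, 3)·p³ ≈ 253460 · 6.4098676e-08 ≈ 0.01625.
Since α = 3/2 > 1, p = c/n^{3/2} = o(1/n) is below the triangle threshold p ~ 1/n. Asymptotically E[X] ~ (c³/6)·n^{3(1−α)} = (5³/6)·n^{-1.5} → 0, so by Markov's inequality G has no triangles w.h.p.

E[X] ≈ 0.01625; in regime p = Θ(1/n^{3/2}) E[X] tends to 0 (below the triangle threshold p ~ 1/n).


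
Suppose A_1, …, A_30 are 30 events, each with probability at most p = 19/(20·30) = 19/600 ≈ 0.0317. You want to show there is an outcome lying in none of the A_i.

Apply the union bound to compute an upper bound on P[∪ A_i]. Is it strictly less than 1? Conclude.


Union bound: P[∪_{i=1}^{30} A_i] ≤ Σ_i P[A_i] ≤ 30·p = 30·(19/600) = 19/20.
Numerically: 19/20 ≈ 0.9500.
Is 19/20 < 1? YES.
Since P[∪ A_i] ≤ 19/20 < 1, the complement has P[∩ A_i^c] ≥ 1 − 19/20 = 1/20 > 0, so some outcome avoids every A_i.

30·p = 19/20 ≈ 0.9500; existence CERTIFIED by the union bound.


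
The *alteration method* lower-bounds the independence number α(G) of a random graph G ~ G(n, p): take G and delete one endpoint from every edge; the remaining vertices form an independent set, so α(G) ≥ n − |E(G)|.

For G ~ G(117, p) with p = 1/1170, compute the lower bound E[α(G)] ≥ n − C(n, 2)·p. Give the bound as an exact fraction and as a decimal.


E[|E(G)|] = C(117, 2)·p = 6786 · (1/1170) = 29/5.
E[α(G)] ≥ n − E[|E(G)|] = 117 − 29/5 = 556/5.
Numerically: ≈ 111.200000.
(This is only a lower bound; the true E[α(G)] may be larger.)

E[α(G)] ≥ 556/5 ≈ 111.200000.


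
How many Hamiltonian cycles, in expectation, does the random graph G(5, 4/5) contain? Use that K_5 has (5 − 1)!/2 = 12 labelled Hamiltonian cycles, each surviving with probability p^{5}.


K_5 has (5 − 1)!/2 = 12 labelled Hamiltonian cycles.
For each such Hamiltonian cycle H, let X_H = 1 if all 5 edges of H are present in G. Then P[X_H = 1] = p^{5} = (4/5)^{5} = 1024/3125.
By linearity: E[X] = Σ_H E[X_H] = 12 · p^{5} = 12 · 1024/3125 = 12288/3125.
Numerically: E[X] ≈ 3.93216.

E[X] = 12 · (4/5)^{5} = 12288/3125 ≈ 3.93216.


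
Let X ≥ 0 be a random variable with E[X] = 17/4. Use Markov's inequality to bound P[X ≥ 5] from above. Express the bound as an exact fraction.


μ = E[X] = 17/4, a = 5.
Markov: P[X ≥ 5] ≤ μ/a = (17/4)/5 = 17/20.
Numerically: ≈ 0.8500.
(Since a = 5 > μ = 4.2500, the bound 17/20 is < 1 and informative.)

P[X ≥ 5] ≤ 17/20 ≈ 0.8500.


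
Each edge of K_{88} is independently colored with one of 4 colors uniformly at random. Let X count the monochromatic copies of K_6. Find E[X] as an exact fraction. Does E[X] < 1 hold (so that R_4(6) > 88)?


E[X] = C(88, 6) · 4^{1 − 15} = 541931236 · 4^{−14} = 541931236/268435456.
As a reduced fraction: E[X] = 135482809/67108864 ≈ 2.019.
Is E[X] < 1? NO.
Since E[X] ≥ 1, the first-moment bound is inconclusive at n = 88; it does NOT by itself certify R_4(6) > 88.

E[X] = 135482809/67108864 ≈ 2.019; E[X] ≥ 1; first-moment method inconclusive here.


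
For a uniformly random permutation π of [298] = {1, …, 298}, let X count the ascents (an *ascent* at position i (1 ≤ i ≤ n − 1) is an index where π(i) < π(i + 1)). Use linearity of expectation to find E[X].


Write X = Σ X_I over i = 1, …, 297, with X_I the indicator of one ascent.
There are 297 indicators.
For each fixed i, the pair (π(i), π(i+1)) is a uniformly random ordered pair of distinct values from {1, …, 298}; by symmetry P[π(i) < π(i+1)] = 1/2.
By linearity: E[X] = 297 · (1/2) = (298 − 1) · (1/2) = 297/2 ≈ 148.5000.

E[X] = 297/2 = 148.5000.


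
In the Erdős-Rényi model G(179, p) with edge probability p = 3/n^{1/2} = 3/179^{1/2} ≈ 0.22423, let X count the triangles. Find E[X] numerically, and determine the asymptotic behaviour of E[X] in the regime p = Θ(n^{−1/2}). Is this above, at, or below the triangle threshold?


Number of potential triangles: C(179, 3) = 939929.
Each occurs with probability p³ ≈ (0.22423)³ ≈ 1.1274161e-02.
By linearity: E[X] = C(179, 3)·p³ ≈ 939929 · 1.1274161e-02 ≈ 10596.91051.
Since α = 1/2 < 1, p = c/n^{1/2} ≫ 1/n is above the triangle threshold p ~ 1/n. Asymptotically E[X] ~ (c³/6)·n^{3(1−α)} = (3³/6)·n^{1.5} → ∞; triangles are abundant w.h.p.

E[X] ≈ 10596.91051; in regime p = Θ(1/n^{1/2}) E[X] diverges (above the triangle threshold p ~ 1/n).


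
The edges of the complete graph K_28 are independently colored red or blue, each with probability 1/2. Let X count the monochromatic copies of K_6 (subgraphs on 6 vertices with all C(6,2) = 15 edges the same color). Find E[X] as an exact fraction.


Let X = Σ_S X_S over the C(28, 6) = 376740 subsets S of size 6, where X_S = 1 if the K_6 on S is monochromatic.
For a fixed S, the K_6 on S has C(6, 2) = 15 edges. P[all 15 edges red] = (1/2)^15, and likewise for blue, so P[monochromatic] = 2·(1/2)^15 = 2^{1 − 15} = 1/16384.
Summing: E[X] = C(28, 6) · 2^{1 − 15} = 376740 · 1/16384 = 94185/4096.
Numerically: E[X] ≈ 22.9944.

E[X] = C(28,6)·2^(1−C(6,2)) = 94185/4096 ≈ 22.9944.


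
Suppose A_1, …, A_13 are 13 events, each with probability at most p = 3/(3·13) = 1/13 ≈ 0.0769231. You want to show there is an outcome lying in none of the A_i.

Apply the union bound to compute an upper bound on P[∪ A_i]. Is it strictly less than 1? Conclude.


Union bound: P[∪_{i=1}^{13} A_i] ≤ Σ_i P[A_i] ≤ 13·p = 13·(1/13) = 1.
Numerically: 1 ≈ 1.0000000.
Is 1 < 1? NO.
Since the bound 1 is ≥ 1, the union bound is uninformative here; it does NOT by itself certify existence.

13·p = 1 ≈ 1.0000000; existence NOT certified by the union bound.


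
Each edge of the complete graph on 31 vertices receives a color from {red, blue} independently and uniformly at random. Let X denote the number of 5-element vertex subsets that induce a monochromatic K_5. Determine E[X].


Let X = Σ_S X_S over the C(31, 5) = 169911 subsets S of size 5, where X_S = 1 if the K_5 on S is monochromatic.
For a fixed S, the K_5 on S has C(5, 2) = 10 edges. P[all 10 edges red] = (1/2)^10, and likewise for blue, so P[monochromatic] = 2·(1/2)^10 = 2^{1 − 10} = 1/512.
By linearity of expectation: E[X] = C(31, 5) · 2^{1 − 10} = 169911 · 1/512 = 169911/512.
Numerically: E[X] ≈ 331.857422.

E[X] = C(31,5)·2^(1−C(5,2)) = 169911/512 ≈ 331.857422.
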